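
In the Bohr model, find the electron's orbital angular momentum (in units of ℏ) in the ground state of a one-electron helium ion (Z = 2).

L_n = nℏ, so L/ℏ = n = 1.

1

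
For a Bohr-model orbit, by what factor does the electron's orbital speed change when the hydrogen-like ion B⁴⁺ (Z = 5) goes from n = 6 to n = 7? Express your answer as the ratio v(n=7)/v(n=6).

6/7

v ∝ Z^1 · n^-1; with Z fixed, v ∝ n^-1.
v(n=7)/v(n=6) = (7/6)^-1 = 6/7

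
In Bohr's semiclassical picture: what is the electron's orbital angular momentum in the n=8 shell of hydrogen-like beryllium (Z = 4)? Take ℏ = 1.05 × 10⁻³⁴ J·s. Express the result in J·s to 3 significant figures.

L_n = nℏ = 8 × 1.05 × 10⁻³⁴ = 8.40 × 10⁻³⁴ J·s

8.40 × 10⁻³⁴ J·s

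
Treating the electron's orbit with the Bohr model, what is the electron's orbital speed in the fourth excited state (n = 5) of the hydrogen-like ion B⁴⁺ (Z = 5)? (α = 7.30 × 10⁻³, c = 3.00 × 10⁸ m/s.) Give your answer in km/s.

v_n = Zαc/n = 5 × 0.00730 × 3.00 × 10⁸ / 5
    = 2190 km/s

2190 km/s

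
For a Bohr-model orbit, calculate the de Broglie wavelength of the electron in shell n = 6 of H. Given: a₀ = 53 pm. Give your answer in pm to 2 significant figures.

2000 pm

The Bohr quantisation condition is nλ = 2πr_n.
r_n = n²a₀/Z = 1900 pm
λ = 2πr_n/n = 2π·1900/6 = 2000 pm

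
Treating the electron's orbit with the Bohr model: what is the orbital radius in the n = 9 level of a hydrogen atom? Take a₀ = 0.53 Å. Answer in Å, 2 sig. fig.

r_n = n²a₀/Z = 9² × 0.53 / 1
    = 81 × 0.53 / 1 = 43 Å

43 Å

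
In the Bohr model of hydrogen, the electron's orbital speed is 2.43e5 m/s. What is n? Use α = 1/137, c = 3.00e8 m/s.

v_n = Zαc/n ⇒ n = Zαc/v = 1 × 0.00730 × 3.00e8 / 2.43e5 ≈ 9.01
n = 9

9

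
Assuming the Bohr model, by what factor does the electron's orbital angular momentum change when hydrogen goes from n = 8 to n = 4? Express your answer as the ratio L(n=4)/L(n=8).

L = nℏ depends only on n, so L ∝ n.
L(n=4)/L(n=8) = (4/8)^1 = 1/2

1/2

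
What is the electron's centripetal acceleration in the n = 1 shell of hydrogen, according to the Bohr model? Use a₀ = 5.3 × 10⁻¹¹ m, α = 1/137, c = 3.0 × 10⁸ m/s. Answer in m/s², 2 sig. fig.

9.0 × 10²² m/s²

r = n²a₀/Z = 5.3 × 10⁻¹¹ m, v = Zαc/n = 2.2 × 10⁶ m/s
a = v²/r = (2.2 × 10⁶)² / 5.3 × 10⁻¹¹ = 9.0 × 10²² m/s²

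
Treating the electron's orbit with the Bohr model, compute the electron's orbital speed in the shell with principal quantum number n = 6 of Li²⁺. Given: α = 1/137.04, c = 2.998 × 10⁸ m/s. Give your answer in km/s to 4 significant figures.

1094 km/s

v_n = Zαc/n = 3 × 0.007297 × 2.998 × 10⁸ / 6
    = 1094 km/s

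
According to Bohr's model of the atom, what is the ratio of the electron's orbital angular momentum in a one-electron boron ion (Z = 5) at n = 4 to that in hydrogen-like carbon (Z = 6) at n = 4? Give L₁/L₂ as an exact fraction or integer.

L = nℏ is independent of Z.
L₁/L₂ = n₁/n₂ = 4/4 = 1

1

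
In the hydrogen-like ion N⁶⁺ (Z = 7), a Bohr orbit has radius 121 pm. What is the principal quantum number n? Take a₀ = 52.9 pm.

r_n = n²a₀/Z ⇒ n² = rZ/a₀ = 121 × 7 / 52.9 ≈ 16.01
n = 4

4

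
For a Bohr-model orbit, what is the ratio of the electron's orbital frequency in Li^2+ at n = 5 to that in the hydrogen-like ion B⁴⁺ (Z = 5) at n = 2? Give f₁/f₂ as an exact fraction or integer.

f ∝ Z^2 · n^-3
f₁/f₂ = (3/5)^2 · (5/2)^-3 = 72/3125

72/3125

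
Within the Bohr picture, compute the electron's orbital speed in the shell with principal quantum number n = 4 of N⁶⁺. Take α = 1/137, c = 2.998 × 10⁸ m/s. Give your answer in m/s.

v_n = Zαc/n = 7 × 0.007299 × 2.998 × 10⁸ / 4
    = 3.830 × 10⁶ m/s

3.830 × 10⁶ m/s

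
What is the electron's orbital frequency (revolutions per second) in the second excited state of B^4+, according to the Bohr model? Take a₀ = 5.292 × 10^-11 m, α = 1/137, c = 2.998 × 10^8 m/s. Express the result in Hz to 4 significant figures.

6.094 × 10^15 Hz

r = n²a₀/Z = 9.526 × 10^-11 m, v = Zαc/n = 3.647 × 10^6 m/s
f = v/(2πr) = 6.094 × 10^15 Hz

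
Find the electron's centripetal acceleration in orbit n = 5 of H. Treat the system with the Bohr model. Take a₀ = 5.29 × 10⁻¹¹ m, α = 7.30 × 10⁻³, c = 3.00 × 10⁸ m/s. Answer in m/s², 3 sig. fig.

r = n²a₀/Z = 1.32 × 10⁻⁹ m, v = Zαc/n = 4.38 × 10⁵ m/s
a = v²/r = (4.38 × 10⁵)² / 1.32 × 10⁻⁹ = 1.45 × 10²⁰ m/s²

1.45 × 10²⁰ m/s²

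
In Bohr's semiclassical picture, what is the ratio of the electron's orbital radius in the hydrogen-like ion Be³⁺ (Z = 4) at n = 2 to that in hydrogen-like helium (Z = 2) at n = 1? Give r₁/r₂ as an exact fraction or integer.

2

r ∝ Z^-1 · n^2
r₁/r₂ = (4/2)^-1 · (2/1)^2 = 2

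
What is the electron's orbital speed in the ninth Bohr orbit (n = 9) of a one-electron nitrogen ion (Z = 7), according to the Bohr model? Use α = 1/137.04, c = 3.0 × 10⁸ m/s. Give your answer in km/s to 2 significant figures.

1700 km/s

v_n = Zαc/n = 7 × 0.0073 × 3.0 × 10⁸ / 9
    = 1700 km/s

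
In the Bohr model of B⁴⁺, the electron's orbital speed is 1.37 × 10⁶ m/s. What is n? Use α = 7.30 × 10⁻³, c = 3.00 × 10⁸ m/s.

8

v_n = Zαc/n ⇒ n = Zαc/v = 5 × 0.00730 × 3.00 × 10⁸ / 1.37 × 10⁶ ≈ 7.99
n = 8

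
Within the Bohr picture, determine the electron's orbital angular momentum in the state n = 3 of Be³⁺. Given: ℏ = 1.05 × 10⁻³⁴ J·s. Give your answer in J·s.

3.15 × 10⁻³⁴ J·s

L_n = nℏ = 3 × 1.05 × 10⁻³⁴ = 3.15 × 10⁻³⁴ J·s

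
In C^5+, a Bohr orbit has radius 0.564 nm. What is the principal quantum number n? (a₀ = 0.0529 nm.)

8

r_n = n²a₀/Z ⇒ n² = rZ/a₀ = 0.564 × 6 / 0.0529 ≈ 63.97
n = 8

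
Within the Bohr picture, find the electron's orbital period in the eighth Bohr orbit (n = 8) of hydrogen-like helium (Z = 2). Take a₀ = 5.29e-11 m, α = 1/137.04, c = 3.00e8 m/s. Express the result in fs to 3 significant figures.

r = n²a₀/Z = 8²·5.29e-11/2 = 1.69e-9 m
v = Zαc/n = 2·0.00730·3.00e8/8 = 5.47e5 m/s
T = 2πr/v = 1.94e-14 s = 19.4 fs

19.4 fs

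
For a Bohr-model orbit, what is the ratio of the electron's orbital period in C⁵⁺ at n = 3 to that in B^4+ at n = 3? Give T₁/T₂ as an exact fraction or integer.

T ∝ Z^-2 · n^3
T₁/T₂ = (6/5)^-2 · (3/3)^3 = 25/36

25/36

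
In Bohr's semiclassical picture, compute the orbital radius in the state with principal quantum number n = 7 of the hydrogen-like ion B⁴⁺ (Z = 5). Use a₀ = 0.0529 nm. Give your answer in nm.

0.518 nm

r_n = n²a₀/Z = 7² × 0.0529 / 5
    = 49 × 0.0529 / 5 = 0.518 nm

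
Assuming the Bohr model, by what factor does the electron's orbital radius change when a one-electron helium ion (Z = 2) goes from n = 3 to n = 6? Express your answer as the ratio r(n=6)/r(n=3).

r ∝ Z^-1 · n^2; with Z fixed, r ∝ n^2.
r(n=6)/r(n=3) = (6/3)^2 = 4

4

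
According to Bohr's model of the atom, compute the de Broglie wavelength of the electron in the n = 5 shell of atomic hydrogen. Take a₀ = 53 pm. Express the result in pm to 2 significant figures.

The Bohr quantisation condition is nλ = 2πr_n.
r_n = n²a₀/Z = 1300 pm
λ = 2πr_n/n = 2π·1300/5 = 1700 pm

1700 pm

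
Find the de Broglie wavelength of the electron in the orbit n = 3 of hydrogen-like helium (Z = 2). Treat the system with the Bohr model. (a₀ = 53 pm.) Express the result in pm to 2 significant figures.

The Bohr quantisation condition is nλ = 2πr_n.
r_n = n²a₀/Z = 240 pm
λ = 2πr_n/n = 2π·240/3 = 500 pm

500 pm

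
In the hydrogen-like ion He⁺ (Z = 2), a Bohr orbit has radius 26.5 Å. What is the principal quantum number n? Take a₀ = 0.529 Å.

r_n = n²a₀/Z ⇒ n² = rZ/a₀ = 26.5 × 2 / 0.529 ≈ 100.19
n = 10

10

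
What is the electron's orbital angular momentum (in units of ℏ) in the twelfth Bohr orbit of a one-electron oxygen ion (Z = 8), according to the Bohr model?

L_n = nℏ, so L/ℏ = n = 12.

12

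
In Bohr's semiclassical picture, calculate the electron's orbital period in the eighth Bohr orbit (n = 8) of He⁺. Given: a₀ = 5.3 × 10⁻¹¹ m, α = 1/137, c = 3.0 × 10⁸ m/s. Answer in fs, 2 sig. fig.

r = n²a₀/Z = 8²·5.3 × 10⁻¹¹/2 = 1.7 × 10⁻⁹ m
v = Zαc/n = 2·0.0073·3.0 × 10⁸/8 = 5.5 × 10⁵ m/s
T = 2πr/v = 1.9 × 10⁻¹⁴ s = 19 fs

19 fs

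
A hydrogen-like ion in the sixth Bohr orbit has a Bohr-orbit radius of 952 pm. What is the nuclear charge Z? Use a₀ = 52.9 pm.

r_n = n²a₀/Z ⇒ Z = n²a₀/r = 6² × 52.9 / 952 ≈ 2.00
Z = 2

2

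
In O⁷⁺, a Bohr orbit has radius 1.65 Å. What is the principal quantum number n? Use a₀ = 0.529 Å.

r_n = n²a₀/Z ⇒ n² = rZ/a₀ = 1.65 × 8 / 0.529 ≈ 24.95
n = 5

5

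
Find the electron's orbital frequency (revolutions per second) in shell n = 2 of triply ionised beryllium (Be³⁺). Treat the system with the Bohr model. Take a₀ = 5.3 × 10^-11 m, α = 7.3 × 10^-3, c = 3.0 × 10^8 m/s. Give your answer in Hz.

1.3 × 10^16 Hz

r = n²a₀/Z = 5.3 × 10^-11 m, v = Zαc/n = 4.4 × 10^6 m/s
f = v/(2πr) = 1.3 × 10^16 Hz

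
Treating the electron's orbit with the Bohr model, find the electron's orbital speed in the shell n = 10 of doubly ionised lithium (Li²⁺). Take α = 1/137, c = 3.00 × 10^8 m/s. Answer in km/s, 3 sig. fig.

657 km/s

v_n = Zαc/n = 3 × 0.00730 × 3.00 × 10^8 / 10
    = 657 km/s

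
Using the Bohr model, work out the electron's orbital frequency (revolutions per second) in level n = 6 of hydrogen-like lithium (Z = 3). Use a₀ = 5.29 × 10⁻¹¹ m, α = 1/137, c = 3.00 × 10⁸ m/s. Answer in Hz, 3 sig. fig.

r = n²a₀/Z = 6.35 × 10⁻¹⁰ m, v = Zαc/n = 1.09 × 10⁶ m/s
f = v/(2πr) = 2.75 × 10¹⁴ Hz

2.75 × 10¹⁴ Hz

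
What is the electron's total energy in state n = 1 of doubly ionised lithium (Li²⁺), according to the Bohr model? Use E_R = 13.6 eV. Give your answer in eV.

-122 eV

E_n = −E_R·Z²/n² = −13.6 × 3²/1² = -122 eV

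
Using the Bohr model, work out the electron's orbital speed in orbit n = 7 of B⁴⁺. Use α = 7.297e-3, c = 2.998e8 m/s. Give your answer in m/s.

1.563e6 m/s

v_n = Zαc/n = 5 × 0.007297 × 2.998e8 / 7
    = 1.563e6 m/s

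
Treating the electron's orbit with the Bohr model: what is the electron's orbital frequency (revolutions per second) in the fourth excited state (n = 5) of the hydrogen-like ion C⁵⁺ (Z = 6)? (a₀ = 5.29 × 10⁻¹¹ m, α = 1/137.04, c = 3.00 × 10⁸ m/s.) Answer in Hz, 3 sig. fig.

r = n²a₀/Z = 2.20 × 10⁻¹⁰ m, v = Zαc/n = 2.63 × 10⁶ m/s
f = v/(2πr) = 1.90 × 10¹⁵ Hz

1.90 × 10¹⁵ Hz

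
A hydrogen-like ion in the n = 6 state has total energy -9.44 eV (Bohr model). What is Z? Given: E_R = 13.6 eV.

5

E_n = −E_R Z²/n² ⇒ Z² = −E_n n²/E_R = 9.44 × 6² / 13.6 ≈ 24.99
Z = 5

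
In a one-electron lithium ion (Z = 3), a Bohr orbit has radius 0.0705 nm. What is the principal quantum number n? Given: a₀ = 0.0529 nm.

r_n = n²a₀/Z ⇒ n² = rZ/a₀ = 0.0705 × 3 / 0.0529 ≈ 4.00
n = 2

2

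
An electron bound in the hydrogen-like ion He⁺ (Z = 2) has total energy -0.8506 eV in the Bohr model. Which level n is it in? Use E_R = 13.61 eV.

8

E_n = −E_R Z²/n² ⇒ n² = E_R Z²/(−E_n) = 13.61 × 2² / 0.8506 ≈ 64.00
n = 8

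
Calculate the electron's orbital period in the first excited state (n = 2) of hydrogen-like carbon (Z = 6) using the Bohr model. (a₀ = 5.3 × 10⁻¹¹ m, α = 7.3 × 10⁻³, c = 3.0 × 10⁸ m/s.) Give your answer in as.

r = n²a₀/Z = 2²·5.3 × 10⁻¹¹/6 = 3.5 × 10⁻¹¹ m
v = Zαc/n = 6·0.0073·3.0 × 10⁸/2 = 6.6 × 10⁶ m/s
T = 2πr/v = 3.4 × 10⁻¹⁷ s = 34 as

34 as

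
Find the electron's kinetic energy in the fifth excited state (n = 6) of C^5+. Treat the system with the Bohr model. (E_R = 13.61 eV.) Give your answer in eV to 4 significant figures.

For a Coulomb orbit the virial theorem gives K = −E_n.
E_n = −E_R·Z²/n², so K = E_R·Z²/n² = 13.61 × 6²/6² = 13.61 eV

13.61 eV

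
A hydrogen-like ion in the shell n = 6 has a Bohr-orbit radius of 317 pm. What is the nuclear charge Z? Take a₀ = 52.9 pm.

r_n = n²a₀/Z ⇒ Z = n²a₀/r = 6² × 52.9 / 317 ≈ 6.01
Z = 6

6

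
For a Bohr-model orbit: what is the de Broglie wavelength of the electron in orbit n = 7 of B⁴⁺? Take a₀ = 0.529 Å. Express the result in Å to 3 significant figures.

4.65 Å

The Bohr quantisation condition is nλ = 2πr_n.
r_n = n²a₀/Z = 5.18 Å
λ = 2πr_n/n = 2π·5.18/7 = 4.65 Å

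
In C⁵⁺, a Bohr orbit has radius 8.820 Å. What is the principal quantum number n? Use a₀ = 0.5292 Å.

10

r_n = n²a₀/Z ⇒ n² = rZ/a₀ = 8.820 × 6 / 0.5292 ≈ 100.00
n = 10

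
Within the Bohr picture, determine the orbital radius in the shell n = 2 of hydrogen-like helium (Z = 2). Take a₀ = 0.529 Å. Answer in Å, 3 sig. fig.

r_n = n²a₀/Z = 2² × 0.529 / 2
    = 4 × 0.529 / 2 = 1.06 Å

1.06 Å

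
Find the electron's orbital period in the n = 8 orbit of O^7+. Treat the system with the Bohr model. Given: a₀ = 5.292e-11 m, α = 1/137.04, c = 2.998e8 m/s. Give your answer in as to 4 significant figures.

r = n²a₀/Z = 8²·5.292e-11/8 = 4.234e-10 m
v = Zαc/n = 8·0.007297·2.998e8/8 = 2.188e6 m/s
T = 2πr/v = 1.216e-15 s = 1216 as

1216 as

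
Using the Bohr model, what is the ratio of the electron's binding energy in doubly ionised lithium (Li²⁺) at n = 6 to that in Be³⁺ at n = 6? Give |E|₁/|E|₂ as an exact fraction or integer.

|E| ∝ Z^2 · n^-2
|E|₁/|E|₂ = (3/4)^2 · (6/6)^-2 = 9/16

9/16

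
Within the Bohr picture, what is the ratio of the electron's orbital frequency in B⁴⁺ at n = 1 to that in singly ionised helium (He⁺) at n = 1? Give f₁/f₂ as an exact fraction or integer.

f ∝ Z^2 · n^-3
f₁/f₂ = (5/2)^2 · (1/1)^-3 = 25/4

25/4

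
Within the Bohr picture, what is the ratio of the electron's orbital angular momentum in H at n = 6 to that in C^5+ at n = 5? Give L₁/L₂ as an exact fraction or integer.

L = nℏ is independent of Z.
L₁/L₂ = n₁/n₂ = 6/5 = 6/5

6/5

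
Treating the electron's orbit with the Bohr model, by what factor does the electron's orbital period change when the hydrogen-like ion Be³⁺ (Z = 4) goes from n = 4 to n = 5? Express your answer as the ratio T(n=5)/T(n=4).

125/64

T ∝ Z^-2 · n^3; with Z fixed, T ∝ n^3.
T(n=5)/T(n=4) = (5/4)^3 = 125/64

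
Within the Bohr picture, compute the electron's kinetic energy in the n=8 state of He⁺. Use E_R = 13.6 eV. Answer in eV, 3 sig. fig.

0.850 eV

For a Coulomb orbit the virial theorem gives K = −E_n.
E_n = −E_R·Z²/n², so K = E_R·Z²/n² = 13.6 × 2²/8² = 0.850 eV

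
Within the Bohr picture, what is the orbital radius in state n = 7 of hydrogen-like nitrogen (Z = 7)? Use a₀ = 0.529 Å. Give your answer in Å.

r_n = n²a₀/Z = 7² × 0.529 / 7
    = 49 × 0.529 / 7 = 3.70 Å

3.70 Å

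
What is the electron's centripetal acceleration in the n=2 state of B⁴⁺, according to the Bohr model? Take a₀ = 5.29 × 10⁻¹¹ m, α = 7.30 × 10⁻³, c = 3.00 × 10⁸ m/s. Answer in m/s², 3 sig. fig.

7.08 × 10²³ m/s²

r = n²a₀/Z = 4.23 × 10⁻¹¹ m, v = Zαc/n = 5.47 × 10⁶ m/s
a = v²/r = (5.47 × 10⁶)² / 4.23 × 10⁻¹¹ = 7.08 × 10²³ m/s²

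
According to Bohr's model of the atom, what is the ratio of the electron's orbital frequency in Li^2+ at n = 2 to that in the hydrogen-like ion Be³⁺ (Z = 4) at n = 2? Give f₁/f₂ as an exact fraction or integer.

f ∝ Z^2 · n^-3
f₁/f₂ = (3/4)^2 · (2/2)^-3 = 9/16

9/16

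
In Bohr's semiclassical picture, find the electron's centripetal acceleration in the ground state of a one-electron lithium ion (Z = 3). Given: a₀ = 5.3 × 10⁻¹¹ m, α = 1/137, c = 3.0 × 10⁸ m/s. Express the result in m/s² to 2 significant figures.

2.4 × 10²⁴ m/s²

r = n²a₀/Z = 1.8 × 10⁻¹¹ m, v = Zαc/n = 6.6 × 10⁶ m/s
a = v²/r = (6.6 × 10⁶)² / 1.8 × 10⁻¹¹ = 2.4 × 10²⁴ m/s²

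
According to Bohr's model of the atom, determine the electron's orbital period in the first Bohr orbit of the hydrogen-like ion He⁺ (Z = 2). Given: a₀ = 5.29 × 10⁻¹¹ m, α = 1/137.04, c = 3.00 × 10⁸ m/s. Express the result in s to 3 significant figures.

3.80 × 10⁻¹⁷ s

r = n²a₀/Z = 1²·5.29 × 10⁻¹¹/2 = 2.65 × 10⁻¹¹ m
v = Zαc/n = 2·0.00730·3.00 × 10⁸/1 = 4.38 × 10⁶ m/s
T = 2πr/v = 3.80 × 10⁻¹⁷ s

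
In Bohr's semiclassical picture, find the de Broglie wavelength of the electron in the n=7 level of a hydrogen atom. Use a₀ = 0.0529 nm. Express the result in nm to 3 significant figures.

The Bohr quantisation condition is nλ = 2πr_n.
r_n = n²a₀/Z = 2.59 nm
λ = 2πr_n/n = 2π·2.59/7 = 2.33 nm

2.33 nm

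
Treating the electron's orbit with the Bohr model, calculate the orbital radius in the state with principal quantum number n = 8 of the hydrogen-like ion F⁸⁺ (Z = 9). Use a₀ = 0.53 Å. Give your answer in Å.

r_n = n²a₀/Z = 8² × 0.53 / 9
    = 64 × 0.53 / 9 = 3.8 Å

3.8 Å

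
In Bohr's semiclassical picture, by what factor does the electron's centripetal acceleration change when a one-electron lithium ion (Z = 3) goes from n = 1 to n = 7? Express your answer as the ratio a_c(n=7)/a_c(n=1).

a_c ∝ Z^3 · n^-4; with Z fixed, a_c ∝ n^-4.
a_c(n=7)/a_c(n=1) = (7/1)^-4 = 1/2401

1/2401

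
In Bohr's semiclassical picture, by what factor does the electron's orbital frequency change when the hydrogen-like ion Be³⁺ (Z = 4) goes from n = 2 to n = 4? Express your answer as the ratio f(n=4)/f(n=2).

1/8

f ∝ Z^2 · n^-3; with Z fixed, f ∝ n^-3.
f(n=4)/f(n=2) = (4/2)^-3 = 1/8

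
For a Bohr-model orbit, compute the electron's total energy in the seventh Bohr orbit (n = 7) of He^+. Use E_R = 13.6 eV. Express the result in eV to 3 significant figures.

E_n = −E_R·Z²/n² = −13.6 × 2²/7² = -1.11 eV

-1.11 eV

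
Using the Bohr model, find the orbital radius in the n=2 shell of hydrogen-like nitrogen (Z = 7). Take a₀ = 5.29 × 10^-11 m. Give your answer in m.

3.02 × 10^-11 m

r_n = n²a₀/Z = 2² × 5.29 × 10^-11 / 7
    = 4 × 5.29 × 10^-11 / 7 = 3.02 × 10^-11 m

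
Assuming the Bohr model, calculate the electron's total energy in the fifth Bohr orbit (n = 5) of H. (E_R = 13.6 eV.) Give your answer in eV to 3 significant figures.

E_n = −E_R·Z²/n² = −13.6 × 1²/5² = -0.544 eV

-0.544 eV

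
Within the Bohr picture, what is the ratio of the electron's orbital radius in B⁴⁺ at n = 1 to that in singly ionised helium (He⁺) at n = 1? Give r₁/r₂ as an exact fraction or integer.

2/5

r ∝ Z^-1 · n^2
r₁/r₂ = (5/2)^-1 · (1/1)^2 = 2/5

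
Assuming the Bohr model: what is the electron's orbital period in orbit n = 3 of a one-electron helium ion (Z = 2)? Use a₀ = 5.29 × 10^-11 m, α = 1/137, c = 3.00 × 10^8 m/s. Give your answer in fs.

r = n²a₀/Z = 3²·5.29 × 10^-11/2 = 2.38 × 10^-10 m
v = Zαc/n = 2·0.00730·3.00 × 10^8/3 = 1.46 × 10^6 m/s
T = 2πr/v = 1.02 × 10^-15 s = 1.02 fs

1.02 fs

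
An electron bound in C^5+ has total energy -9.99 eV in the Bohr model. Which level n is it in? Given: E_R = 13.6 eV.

7

E_n = −E_R Z²/n² ⇒ n² = E_R Z²/(−E_n) = 13.6 × 6² / 9.99 ≈ 49.01
n = 7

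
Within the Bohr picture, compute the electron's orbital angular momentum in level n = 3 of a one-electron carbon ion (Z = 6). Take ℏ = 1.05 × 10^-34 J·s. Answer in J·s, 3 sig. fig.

L_n = nℏ = 3 × 1.05 × 10^-34 = 3.15 × 10^-34 J·s

3.15 × 10^-34 J·s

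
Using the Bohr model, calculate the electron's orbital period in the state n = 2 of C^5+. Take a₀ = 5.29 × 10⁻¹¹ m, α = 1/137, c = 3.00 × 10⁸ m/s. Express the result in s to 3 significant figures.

3.37 × 10⁻¹⁷ s

r = n²a₀/Z = 2²·5.29 × 10⁻¹¹/6 = 3.53 × 10⁻¹¹ m
v = Zαc/n = 6·0.00730·3.00 × 10⁸/2 = 6.57 × 10⁶ m/s
T = 2πr/v = 3.37 × 10⁻¹⁷ s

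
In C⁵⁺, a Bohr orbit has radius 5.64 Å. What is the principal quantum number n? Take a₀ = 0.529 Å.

r_n = n²a₀/Z ⇒ n² = rZ/a₀ = 5.64 × 6 / 0.529 ≈ 63.97
n = 8

8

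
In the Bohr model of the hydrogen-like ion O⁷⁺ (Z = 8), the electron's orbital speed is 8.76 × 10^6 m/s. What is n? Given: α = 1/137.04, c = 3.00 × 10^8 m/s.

v_n = Zαc/n ⇒ n = Zαc/v = 8 × 0.00730 × 3.00 × 10^8 / 8.76 × 10^6 ≈ 2.00
n = 2

2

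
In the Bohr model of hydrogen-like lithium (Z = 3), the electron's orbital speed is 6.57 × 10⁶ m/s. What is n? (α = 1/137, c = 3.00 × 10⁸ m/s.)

1

v_n = Zαc/n ⇒ n = Zαc/v = 3 × 0.00730 × 3.00 × 10⁸ / 6.57 × 10⁶ ≈ 1.00
n = 1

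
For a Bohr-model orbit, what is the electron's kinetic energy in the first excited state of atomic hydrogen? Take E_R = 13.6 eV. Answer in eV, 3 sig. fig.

For a Coulomb orbit the virial theorem gives K = −E_n.
E_n = −E_R·Z²/n², so K = E_R·Z²/n² = 13.6 × 1²/2² = 3.40 eV

3.40 eV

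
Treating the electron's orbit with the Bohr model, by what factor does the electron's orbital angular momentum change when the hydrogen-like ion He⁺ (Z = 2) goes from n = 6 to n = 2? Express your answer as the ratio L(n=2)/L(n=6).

1/3

L = nℏ depends only on n, so L ∝ n.
L(n=2)/L(n=6) = (2/6)^1 = 1/3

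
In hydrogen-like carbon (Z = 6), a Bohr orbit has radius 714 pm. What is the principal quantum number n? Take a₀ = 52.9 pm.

9

r_n = n²a₀/Z ⇒ n² = rZ/a₀ = 714 × 6 / 52.9 ≈ 80.98
n = 9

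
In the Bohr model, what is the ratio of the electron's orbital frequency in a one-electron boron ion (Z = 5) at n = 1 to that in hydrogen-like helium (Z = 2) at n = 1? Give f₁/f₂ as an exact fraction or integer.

f ∝ Z^2 · n^-3
f₁/f₂ = (5/2)^2 · (1/1)^-3 = 25/4

25/4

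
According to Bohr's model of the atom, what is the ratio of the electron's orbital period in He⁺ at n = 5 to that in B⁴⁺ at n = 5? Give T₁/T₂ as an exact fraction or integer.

25/4

T ∝ Z^-2 · n^3
T₁/T₂ = (2/5)^-2 · (5/5)^3 = 25/4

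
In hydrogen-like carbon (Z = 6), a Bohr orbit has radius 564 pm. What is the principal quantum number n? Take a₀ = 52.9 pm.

8

r_n = n²a₀/Z ⇒ n² = rZ/a₀ = 564 × 6 / 52.9 ≈ 63.97
n = 8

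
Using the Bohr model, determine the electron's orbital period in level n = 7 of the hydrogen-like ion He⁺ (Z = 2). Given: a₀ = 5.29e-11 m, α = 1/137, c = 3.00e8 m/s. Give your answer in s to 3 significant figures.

1.30e-14 s

r = n²a₀/Z = 7²·5.29e-11/2 = 1.30e-9 m
v = Zαc/n = 2·0.00730·3.00e8/7 = 6.26e5 m/s
T = 2πr/v = 1.30e-14 s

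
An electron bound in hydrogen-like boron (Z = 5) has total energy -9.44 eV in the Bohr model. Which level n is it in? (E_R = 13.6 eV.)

6

E_n = −E_R Z²/n² ⇒ n² = E_R Z²/(−E_n) = 13.6 × 5² / 9.44 ≈ 36.02
n = 6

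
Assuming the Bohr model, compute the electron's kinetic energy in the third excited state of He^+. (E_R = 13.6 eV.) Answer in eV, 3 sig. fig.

For a Coulomb orbit the virial theorem gives K = −E_n.
E_n = −E_R·Z²/n², so K = E_R·Z²/n² = 13.6 × 2²/4² = 3.40 eV

3.40 eV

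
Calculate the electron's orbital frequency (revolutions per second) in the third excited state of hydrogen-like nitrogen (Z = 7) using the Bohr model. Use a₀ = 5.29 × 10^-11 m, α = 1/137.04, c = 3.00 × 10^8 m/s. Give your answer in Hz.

5.04 × 10^15 Hz

r = n²a₀/Z = 1.21 × 10^-10 m, v = Zαc/n = 3.83 × 10^6 m/s
f = v/(2πr) = 5.04 × 10^15 Hz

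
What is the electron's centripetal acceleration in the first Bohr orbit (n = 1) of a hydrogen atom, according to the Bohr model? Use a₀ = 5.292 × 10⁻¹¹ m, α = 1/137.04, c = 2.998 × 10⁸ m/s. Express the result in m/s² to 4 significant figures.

9.044 × 10²² m/s²

r = n²a₀/Z = 5.292 × 10⁻¹¹ m, v = Zαc/n = 2.188 × 10⁶ m/s
a = v²/r = (2.188 × 10⁶)² / 5.292 × 10⁻¹¹ = 9.044 × 10²² m/s²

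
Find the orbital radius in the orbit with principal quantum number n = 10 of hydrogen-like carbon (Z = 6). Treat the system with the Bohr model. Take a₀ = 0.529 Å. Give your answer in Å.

r_n = n²a₀/Z = 10² × 0.529 / 6
    = 100 × 0.529 / 6 = 8.82 Å

8.82 Å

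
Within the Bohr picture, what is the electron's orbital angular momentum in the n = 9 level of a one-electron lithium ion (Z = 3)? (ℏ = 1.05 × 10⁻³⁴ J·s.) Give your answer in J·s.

9.45 × 10⁻³⁴ J·s

L_n = nℏ = 9 × 1.05 × 10⁻³⁴ = 9.45 × 10⁻³⁴ J·s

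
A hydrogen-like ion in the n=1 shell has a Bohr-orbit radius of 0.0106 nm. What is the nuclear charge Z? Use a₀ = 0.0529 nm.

r_n = n²a₀/Z ⇒ Z = n²a₀/r = 1² × 0.0529 / 0.0106 ≈ 4.99
Z = 5

5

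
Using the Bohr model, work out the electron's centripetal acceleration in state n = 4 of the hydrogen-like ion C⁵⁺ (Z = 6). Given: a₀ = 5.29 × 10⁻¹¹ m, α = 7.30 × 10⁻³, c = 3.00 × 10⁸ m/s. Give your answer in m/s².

7.65 × 10²² m/s²

r = n²a₀/Z = 1.41 × 10⁻¹⁰ m, v = Zαc/n = 3.29 × 10⁶ m/s
a = v²/r = (3.29 × 10⁶)² / 1.41 × 10⁻¹⁰ = 7.65 × 10²² m/s²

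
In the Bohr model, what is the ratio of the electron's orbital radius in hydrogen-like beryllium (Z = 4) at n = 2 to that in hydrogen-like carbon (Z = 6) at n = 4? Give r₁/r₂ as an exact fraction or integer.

r ∝ Z^-1 · n^2
r₁/r₂ = (4/6)^-1 · (2/4)^2 = 3/8

3/8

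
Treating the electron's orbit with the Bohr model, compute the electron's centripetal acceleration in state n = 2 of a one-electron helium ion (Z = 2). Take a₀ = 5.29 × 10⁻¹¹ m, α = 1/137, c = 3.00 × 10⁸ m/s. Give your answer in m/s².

r = n²a₀/Z = 1.06 × 10⁻¹⁰ m, v = Zαc/n = 2.19 × 10⁶ m/s
a = v²/r = (2.19 × 10⁶)² / 1.06 × 10⁻¹⁰ = 4.53 × 10²² m/s²

4.53 × 10²² m/s²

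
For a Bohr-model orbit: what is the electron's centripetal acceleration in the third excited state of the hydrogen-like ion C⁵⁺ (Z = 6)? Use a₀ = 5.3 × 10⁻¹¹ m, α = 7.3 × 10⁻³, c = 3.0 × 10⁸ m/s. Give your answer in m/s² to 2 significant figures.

r = n²a₀/Z = 1.4 × 10⁻¹⁰ m, v = Zαc/n = 3.3 × 10⁶ m/s
a = v²/r = (3.3 × 10⁶)² / 1.4 × 10⁻¹⁰ = 7.6 × 10²² m/s²

7.6 × 10²² m/s²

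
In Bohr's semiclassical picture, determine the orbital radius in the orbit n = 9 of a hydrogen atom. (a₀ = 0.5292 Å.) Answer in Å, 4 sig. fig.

42.87 Å

r_n = n²a₀/Z = 9² × 0.5292 / 1
    = 81 × 0.5292 / 1 = 42.87 Å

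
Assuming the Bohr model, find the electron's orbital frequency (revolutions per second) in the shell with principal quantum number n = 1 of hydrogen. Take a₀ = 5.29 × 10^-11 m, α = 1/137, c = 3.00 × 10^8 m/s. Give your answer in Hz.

r = n²a₀/Z = 5.29 × 10^-11 m, v = Zαc/n = 2.19 × 10^6 m/s
f = v/(2πr) = 6.59 × 10^15 Hz

6.59 × 10^15 Hz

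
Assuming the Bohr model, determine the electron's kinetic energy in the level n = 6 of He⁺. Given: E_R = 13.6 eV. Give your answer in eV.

For a Coulomb orbit the virial theorem gives K = −E_n.
E_n = −E_R·Z²/n², so K = E_R·Z²/n² = 13.6 × 2²/6² = 1.51 eV

1.51 eV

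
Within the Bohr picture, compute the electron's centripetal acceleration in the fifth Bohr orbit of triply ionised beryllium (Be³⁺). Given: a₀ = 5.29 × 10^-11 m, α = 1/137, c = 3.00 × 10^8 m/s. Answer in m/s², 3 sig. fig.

r = n²a₀/Z = 3.31 × 10^-10 m, v = Zαc/n = 1.75 × 10^6 m/s
a = v²/r = (1.75 × 10^6)² / 3.31 × 10^-10 = 9.28 × 10^21 m/s²

9.28 × 10^21 m/s²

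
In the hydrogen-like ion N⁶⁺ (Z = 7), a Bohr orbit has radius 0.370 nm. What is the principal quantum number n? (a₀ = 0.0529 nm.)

r_n = n²a₀/Z ⇒ n² = rZ/a₀ = 0.370 × 7 / 0.0529 ≈ 48.96
n = 7

7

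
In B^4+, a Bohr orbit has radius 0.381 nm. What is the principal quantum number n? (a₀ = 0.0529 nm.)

r_n = n²a₀/Z ⇒ n² = rZ/a₀ = 0.381 × 5 / 0.0529 ≈ 36.01
n = 6

6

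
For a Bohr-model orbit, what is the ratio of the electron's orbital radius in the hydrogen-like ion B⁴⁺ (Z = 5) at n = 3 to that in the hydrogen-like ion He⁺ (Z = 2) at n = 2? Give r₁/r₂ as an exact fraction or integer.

r ∝ Z^-1 · n^2
r₁/r₂ = (5/2)^-1 · (3/2)^2 = 9/10

9/10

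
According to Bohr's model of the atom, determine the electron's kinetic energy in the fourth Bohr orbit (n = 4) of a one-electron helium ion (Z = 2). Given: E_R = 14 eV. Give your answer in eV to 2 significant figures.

3.5 eV

For a Coulomb orbit the virial theorem gives K = −E_n.
E_n = −E_R·Z²/n², so K = E_R·Z²/n² = 14 × 2²/4² = 3.5 eV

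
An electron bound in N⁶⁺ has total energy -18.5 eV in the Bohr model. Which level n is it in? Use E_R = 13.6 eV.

6

E_n = −E_R Z²/n² ⇒ n² = E_R Z²/(−E_n) = 13.6 × 7² / 18.5 ≈ 36.02
n = 6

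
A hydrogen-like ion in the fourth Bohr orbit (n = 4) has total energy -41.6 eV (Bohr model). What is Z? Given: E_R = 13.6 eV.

7

E_n = −E_R Z²/n² ⇒ Z² = −E_n n²/E_R = 41.6 × 4² / 13.6 ≈ 48.94
Z = 7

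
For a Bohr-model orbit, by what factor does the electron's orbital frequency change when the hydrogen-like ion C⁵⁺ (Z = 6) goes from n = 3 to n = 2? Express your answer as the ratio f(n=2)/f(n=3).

27/8

f ∝ Z^2 · n^-3; with Z fixed, f ∝ n^-3.
f(n=2)/f(n=3) = (2/3)^-3 = 27/8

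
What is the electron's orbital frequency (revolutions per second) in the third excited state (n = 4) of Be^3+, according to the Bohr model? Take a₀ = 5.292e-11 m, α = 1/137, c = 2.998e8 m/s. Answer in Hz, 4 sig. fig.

r = n²a₀/Z = 2.117e-10 m, v = Zαc/n = 2.188e6 m/s
f = v/(2πr) = 1.645e15 Hz

1.645e15 Hz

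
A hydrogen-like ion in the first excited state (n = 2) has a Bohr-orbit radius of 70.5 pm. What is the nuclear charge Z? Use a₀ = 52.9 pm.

3

r_n = n²a₀/Z ⇒ Z = n²a₀/r = 2² × 52.9 / 70.5 ≈ 3.00
Z = 3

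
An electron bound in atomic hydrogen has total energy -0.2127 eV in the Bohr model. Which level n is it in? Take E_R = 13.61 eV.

8

E_n = −E_R Z²/n² ⇒ n² = E_R Z²/(−E_n) = 13.61 × 1² / 0.2127 ≈ 63.99
n = 8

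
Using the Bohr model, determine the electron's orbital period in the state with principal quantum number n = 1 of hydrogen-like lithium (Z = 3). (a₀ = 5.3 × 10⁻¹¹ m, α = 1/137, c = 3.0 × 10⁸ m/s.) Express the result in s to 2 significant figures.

1.7 × 10⁻¹⁷ s

r = n²a₀/Z = 1²·5.3 × 10⁻¹¹/3 = 1.8 × 10⁻¹¹ m
v = Zαc/n = 3·0.0073·3.0 × 10⁸/1 = 6.6 × 10⁶ m/s
T = 2πr/v = 1.7 × 10⁻¹⁷ s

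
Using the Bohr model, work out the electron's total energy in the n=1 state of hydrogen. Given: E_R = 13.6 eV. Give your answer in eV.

-13.6 eV

E_n = −E_R·Z²/n² = −13.6 × 1²/1² = -13.6 eV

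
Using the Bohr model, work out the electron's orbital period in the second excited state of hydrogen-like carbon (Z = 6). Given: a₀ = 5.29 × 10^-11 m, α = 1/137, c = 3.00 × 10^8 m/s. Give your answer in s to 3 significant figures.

r = n²a₀/Z = 3²·5.29 × 10^-11/6 = 7.94 × 10^-11 m
v = Zαc/n = 6·0.00730·3.00 × 10^8/3 = 4.38 × 10^6 m/s
T = 2πr/v = 1.14 × 10^-16 s

1.14 × 10^-16 s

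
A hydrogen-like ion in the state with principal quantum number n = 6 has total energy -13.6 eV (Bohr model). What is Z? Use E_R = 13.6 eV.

6

E_n = −E_R Z²/n² ⇒ Z² = −E_n n²/E_R = 13.6 × 6² / 13.6 ≈ 36.00
Z = 6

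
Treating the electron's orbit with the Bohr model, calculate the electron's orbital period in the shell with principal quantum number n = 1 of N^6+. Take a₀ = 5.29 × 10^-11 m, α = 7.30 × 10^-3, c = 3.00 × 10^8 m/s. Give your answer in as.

r = n²a₀/Z = 1²·5.29 × 10^-11/7 = 7.56 × 10^-12 m
v = Zαc/n = 7·0.00730·3.00 × 10^8/1 = 1.53 × 10^7 m/s
T = 2πr/v = 3.10 × 10^-18 s = 3.10 as

3.10 as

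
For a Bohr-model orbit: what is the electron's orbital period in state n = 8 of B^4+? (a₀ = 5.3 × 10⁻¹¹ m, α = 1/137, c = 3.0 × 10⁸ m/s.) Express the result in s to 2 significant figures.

3.1 × 10⁻¹⁵ s

r = n²a₀/Z = 8²·5.3 × 10⁻¹¹/5 = 6.8 × 10⁻¹⁰ m
v = Zαc/n = 5·0.0073·3.0 × 10⁸/8 = 1.4 × 10⁶ m/s
T = 2πr/v = 3.1 × 10⁻¹⁵ s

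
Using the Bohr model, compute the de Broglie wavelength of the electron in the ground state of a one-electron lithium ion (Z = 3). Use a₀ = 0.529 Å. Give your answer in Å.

The Bohr quantisation condition is nλ = 2πr_n.
r_n = n²a₀/Z = 0.176 Å
λ = 2πr_n/n = 2π·0.176/1 = 1.11 Å

1.11 Å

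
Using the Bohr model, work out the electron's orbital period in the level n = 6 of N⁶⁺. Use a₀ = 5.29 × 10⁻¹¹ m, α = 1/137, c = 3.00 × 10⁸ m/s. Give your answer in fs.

0.669 fs

r = n²a₀/Z = 6²·5.29 × 10⁻¹¹/7 = 2.72 × 10⁻¹⁰ m
v = Zαc/n = 7·0.00730·3.00 × 10⁸/6 = 2.55 × 10⁶ m/s
T = 2πr/v = 6.69 × 10⁻¹⁶ s = 0.669 fs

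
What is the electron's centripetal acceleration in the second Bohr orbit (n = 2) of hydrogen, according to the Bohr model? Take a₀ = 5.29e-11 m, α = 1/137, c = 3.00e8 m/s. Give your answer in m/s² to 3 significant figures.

5.67e21 m/s²

r = n²a₀/Z = 2.12e-10 m, v = Zαc/n = 1.09e6 m/s
a = v²/r = (1.09e6)² / 2.12e-10 = 5.67e21 m/s²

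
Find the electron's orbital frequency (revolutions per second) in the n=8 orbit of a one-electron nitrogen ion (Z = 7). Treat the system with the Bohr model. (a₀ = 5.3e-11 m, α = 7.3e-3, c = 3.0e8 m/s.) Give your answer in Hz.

r = n²a₀/Z = 4.8e-10 m, v = Zαc/n = 1.9e6 m/s
f = v/(2πr) = 6.3e14 Hz

6.3e14 Hz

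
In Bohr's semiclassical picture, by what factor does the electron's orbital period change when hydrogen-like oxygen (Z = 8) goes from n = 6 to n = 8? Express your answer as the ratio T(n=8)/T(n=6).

T ∝ Z^-2 · n^3; with Z fixed, T ∝ n^3.
T(n=8)/T(n=6) = (8/6)^3 = 64/27

64/27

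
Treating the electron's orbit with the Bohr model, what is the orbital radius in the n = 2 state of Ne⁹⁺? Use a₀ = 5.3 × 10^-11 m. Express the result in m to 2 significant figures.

r_n = n²a₀/Z = 2² × 5.3 × 10^-11 / 10
    = 4 × 5.3 × 10^-11 / 10 = 2.1 × 10^-11 m

2.1 × 10^-11 m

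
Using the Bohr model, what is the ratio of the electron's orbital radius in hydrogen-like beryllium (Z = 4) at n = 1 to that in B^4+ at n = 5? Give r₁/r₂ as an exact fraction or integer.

r ∝ Z^-1 · n^2
r₁/r₂ = (4/5)^-1 · (1/5)^2 = 1/20

1/20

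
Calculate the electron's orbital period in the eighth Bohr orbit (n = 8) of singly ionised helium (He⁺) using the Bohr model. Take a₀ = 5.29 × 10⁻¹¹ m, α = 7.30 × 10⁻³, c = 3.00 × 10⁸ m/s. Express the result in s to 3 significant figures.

r = n²a₀/Z = 8²·5.29 × 10⁻¹¹/2 = 1.69 × 10⁻⁹ m
v = Zαc/n = 2·0.00730·3.00 × 10⁸/8 = 5.47 × 10⁵ m/s
T = 2πr/v = 1.94 × 10⁻¹⁴ s

1.94 × 10⁻¹⁴ s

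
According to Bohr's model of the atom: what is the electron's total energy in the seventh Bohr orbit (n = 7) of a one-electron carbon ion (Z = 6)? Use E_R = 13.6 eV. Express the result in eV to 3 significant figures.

E_n = −E_R·Z²/n² = −13.6 × 6²/7² = -9.99 eV

-9.99 eV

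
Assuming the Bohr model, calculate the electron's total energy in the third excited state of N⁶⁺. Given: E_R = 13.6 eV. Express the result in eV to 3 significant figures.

E_n = −E_R·Z²/n² = −13.6 × 7²/4² = -41.6 eV

-41.6 eV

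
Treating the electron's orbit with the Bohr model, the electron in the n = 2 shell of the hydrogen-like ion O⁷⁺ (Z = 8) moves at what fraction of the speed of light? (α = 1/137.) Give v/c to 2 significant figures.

0.029

v_n = Zαc/n, so v/c = Zα/n = 8 × 0.0073 / 2 = 0.029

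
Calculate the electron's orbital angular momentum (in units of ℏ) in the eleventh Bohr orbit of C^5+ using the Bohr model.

L_n = nℏ, so L/ℏ = n = 11.

11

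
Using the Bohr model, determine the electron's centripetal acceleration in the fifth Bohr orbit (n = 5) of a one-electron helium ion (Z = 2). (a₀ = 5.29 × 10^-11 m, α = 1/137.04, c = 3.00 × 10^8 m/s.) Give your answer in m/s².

1.16 × 10^21 m/s²

r = n²a₀/Z = 6.61 × 10^-10 m, v = Zαc/n = 8.76 × 10^5 m/s
a = v²/r = (8.76 × 10^5)² / 6.61 × 10^-10 = 1.16 × 10^21 m/s²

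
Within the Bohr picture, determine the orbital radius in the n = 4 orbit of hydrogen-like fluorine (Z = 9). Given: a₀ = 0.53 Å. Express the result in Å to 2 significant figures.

0.94 Å

r_n = n²a₀/Z = 4² × 0.53 / 9
    = 16 × 0.53 / 9 = 0.94 Å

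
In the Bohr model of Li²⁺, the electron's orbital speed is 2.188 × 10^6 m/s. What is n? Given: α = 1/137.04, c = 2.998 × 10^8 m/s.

3

v_n = Zαc/n ⇒ n = Zαc/v = 3 × 0.007297 × 2.998 × 10^8 / 2.188 × 10^6 ≈ 3.00
n = 3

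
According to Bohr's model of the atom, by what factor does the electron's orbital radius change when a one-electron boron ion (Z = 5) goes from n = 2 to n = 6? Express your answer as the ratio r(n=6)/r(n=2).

9

r ∝ Z^-1 · n^2; with Z fixed, r ∝ n^2.
r(n=6)/r(n=2) = (6/2)^2 = 9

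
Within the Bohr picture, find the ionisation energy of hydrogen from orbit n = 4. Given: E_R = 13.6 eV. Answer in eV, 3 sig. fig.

E_n = −E_R·Z²/n² = −13.6 × 1²/4² eV = -0.850 eV
Ionisation energy = −E_n = 0.850 eV

0.850 eV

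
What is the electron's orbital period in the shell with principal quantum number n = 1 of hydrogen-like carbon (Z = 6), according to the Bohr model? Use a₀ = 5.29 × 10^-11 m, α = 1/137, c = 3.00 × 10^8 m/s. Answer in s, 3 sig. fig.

4.22 × 10^-18 s

r = n²a₀/Z = 1²·5.29 × 10^-11/6 = 8.82 × 10^-12 m
v = Zαc/n = 6·0.00730·3.00 × 10^8/1 = 1.31 × 10^7 m/s
T = 2πr/v = 4.22 × 10^-18 s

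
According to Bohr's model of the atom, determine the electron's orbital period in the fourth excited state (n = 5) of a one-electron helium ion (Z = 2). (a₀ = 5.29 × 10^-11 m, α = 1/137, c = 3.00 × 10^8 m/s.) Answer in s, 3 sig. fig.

4.74 × 10^-15 s

r = n²a₀/Z = 5²·5.29 × 10^-11/2 = 6.61 × 10^-10 m
v = Zαc/n = 2·0.00730·3.00 × 10^8/5 = 8.76 × 10^5 m/s
T = 2πr/v = 4.74 × 10^-15 s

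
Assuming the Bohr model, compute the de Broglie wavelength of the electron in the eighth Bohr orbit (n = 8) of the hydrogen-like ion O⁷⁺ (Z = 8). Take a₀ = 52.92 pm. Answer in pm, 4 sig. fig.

The Bohr quantisation condition is nλ = 2πr_n.
r_n = n²a₀/Z = 423.4 pm
λ = 2πr_n/n = 2π·423.4/8 = 332.5 pm

332.5 pm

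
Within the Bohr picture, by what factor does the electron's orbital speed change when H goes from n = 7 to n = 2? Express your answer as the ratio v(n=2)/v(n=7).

v ∝ Z^1 · n^-1; with Z fixed, v ∝ n^-1.
v(n=2)/v(n=7) = (2/7)^-1 = 7/2

7/2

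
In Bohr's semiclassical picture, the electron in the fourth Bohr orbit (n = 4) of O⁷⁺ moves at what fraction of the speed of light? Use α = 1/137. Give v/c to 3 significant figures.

0.0146

v_n = Zαc/n, so v/c = Zα/n = 8 × 0.00730 / 4 = 0.0146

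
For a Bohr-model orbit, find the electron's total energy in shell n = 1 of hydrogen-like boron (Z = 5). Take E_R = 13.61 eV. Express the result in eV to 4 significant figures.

E_n = −E_R·Z²/n² = −13.61 × 5²/1² = -340.2 eV

-340.2 eV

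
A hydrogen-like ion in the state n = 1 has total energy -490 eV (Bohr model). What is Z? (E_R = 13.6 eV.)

6

E_n = −E_R Z²/n² ⇒ Z² = −E_n n²/E_R = 490 × 1² / 13.6 ≈ 36.03
Z = 6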